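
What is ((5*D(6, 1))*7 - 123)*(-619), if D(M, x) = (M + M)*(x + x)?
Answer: -443823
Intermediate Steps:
D(M, x) = 4*M*x (D(M, x) = (2*M)*(2*x) = 4*M*x)
((5*D(6, 1))*7 - 123)*(-619) = ((5*(4*6*1))*7 - 123)*(-619) = ((5*24)*7 - 123)*(-619) = (120*7 - 123)*(-619) = (840 - 123)*(-619) = 717*(-619) = -443823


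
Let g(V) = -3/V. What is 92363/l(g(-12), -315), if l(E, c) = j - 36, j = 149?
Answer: 92363/113 ≈ 817.37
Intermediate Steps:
l(E, c) = 113 (l(E, c) = 149 - 36 = 113)
92363/l(g(-12), -315) = 92363/113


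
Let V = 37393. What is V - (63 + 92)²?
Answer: 13368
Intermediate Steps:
V - (63 + 92)² = 37393 - (63 + 92)² = 37393 - 1*155² = 37393 - 1*24025 = 37393 - 24025 = 13368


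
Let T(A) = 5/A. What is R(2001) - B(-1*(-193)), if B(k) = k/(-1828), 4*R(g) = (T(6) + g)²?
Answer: 65928710245/65808 ≈ 1.0018e+6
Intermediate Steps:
R(g) = (⅚ + g)²/4 (R(g) = (5/6 + g)²/4 = (5*(⅙) + g)²/4 = (⅚ + g)²/4)
B(k) = -k/1828 (B(k) = k*(-1/1828) = -k/1828)
R(2001) - B(-1*(-193)) = (5 + 6*2001)²/144 - (-1)*(-1*(-193))/1828 = (5 + 12006)²/144 - (-1)*193/1828 = (1/144)*12011² - 1*(-193/1828) = (1/144)*144264121 + 193/1828 = 144264121/144 + 193/1828 = 65928710245/65808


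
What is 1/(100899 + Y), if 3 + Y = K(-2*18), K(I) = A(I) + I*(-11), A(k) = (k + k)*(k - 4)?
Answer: 1/104172 ≈ 9.5995e-6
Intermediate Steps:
A(k) = 2*k*(-4 + k) (A(k) = (2*k)*(-4 + k) = 2*k*(-4 + k))
K(I) = -11*I + 2*I*(-4 + I) (K(I) = 2*I*(-4 + I) + I*(-11) = 2*I*(-4 + I) - 11*I = -11*I + 2*I*(-4 + I))
Y = 3273 (Y = -3 + (-2*18)*(-19 + 2*(-2*18)) = -3 - 36*(-19 + 2*(-36)) = -3 - 36*(-19 - 72) = -3 - 36*(-91) = -3 + 3276 = 3273)
1/(100899 + Y) = 1/(100899 + 3273) = 1/104172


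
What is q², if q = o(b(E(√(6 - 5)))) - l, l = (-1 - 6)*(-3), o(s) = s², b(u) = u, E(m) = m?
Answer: 400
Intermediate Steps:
l = 21 (l = -7*(-3) = 21)
q = -20 (q = (√(6 - 5))² - 1*21 = (√1)² - 21 = 1² - 21 = 1 - 21 = -20)
q² = (-20)² = 400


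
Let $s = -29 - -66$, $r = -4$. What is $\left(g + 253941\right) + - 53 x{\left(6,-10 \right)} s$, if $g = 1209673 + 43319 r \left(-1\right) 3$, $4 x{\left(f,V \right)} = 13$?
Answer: $\frac{7908275}{4} \approx 1.9771 \cdot 10^{6}$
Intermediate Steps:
$x{\left(f,V \right)} = \frac{13}{4}$ ($x{\left(f,V \right)} = \frac{1}{4} \cdot 13 = \frac{13}{4}$)
$s = 37$ ($s = -29 + 66 = 37$)
$g = 1729501$ ($g = 1209673 + 43319 \left(-4\right) \left(-1\right) 3 = 1209673 + 43319 \cdot 4 \cdot 3 = 1209673 + 43319 \cdot 12 = 1209673 + 519828 = 1729501$)
$\left(g + 253941\right) + - 53 x{\left(6,-10 \right)} s = \left(1729501 + 253941\right) + \left(-53\right) \frac{13}{4} \cdot 37 = 1983442 - \frac{25493}{4} = \frac{7908275}{4}$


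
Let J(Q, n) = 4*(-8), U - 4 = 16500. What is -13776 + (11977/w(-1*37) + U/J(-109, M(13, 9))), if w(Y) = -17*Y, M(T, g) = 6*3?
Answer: -35910135/2516 ≈ -14273.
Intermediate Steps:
U = 16504 (U = 4 + 16500 = 16504)
M(T, g) = 18
J(Q, n) = -32
-13776 + (11977/w(-1*37) + U/J(-109, M(13, 9))) = -13776 + (11977/((-(-17)*37)) + 16504/(-32)) = -13776 + (11977/((-17*(-37))) + 16504*(-1/32)) = -13776 + (11977/629 - 2063/4) = -13776 - 1249719/2516 = -35910135/2516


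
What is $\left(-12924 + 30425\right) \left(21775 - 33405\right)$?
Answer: $-203536630$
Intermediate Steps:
$\left(-12924 + 30425\right) \left(21775 - 33405\right) = 17501 \left(-11630\right) = -203536630$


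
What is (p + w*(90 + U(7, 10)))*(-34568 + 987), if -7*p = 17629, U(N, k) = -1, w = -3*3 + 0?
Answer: 780288116/7 ≈ 1.1147e+8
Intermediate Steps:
w = -9 (w = -9 + 0 = -9)
p = -17629/7 (p = -⅐*17629 = -17629/7 ≈ -2518.4)
(p + w*(90 + U(7, 10)))*(-34568 + 987) = (-17629/7 - 9*(90 - 1))*(-34568 + 987) = (-17629/7 - 9*89)*(-33581) = (-17629/7 - 801)*(-33581) = -23236/7*(-33581) = 780288116/7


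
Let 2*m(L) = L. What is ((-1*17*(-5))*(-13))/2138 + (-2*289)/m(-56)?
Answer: 150603/7483 ≈ 20.126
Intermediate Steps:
m(L) = L/2
((-1*17*(-5))*(-13))/2138 + (-2*289)/m(-56) = ((-1*17*(-5))*(-13))/2138 + (-2*289)/(((½)*(-56))) = (-17*(-5)*(-13))*(1/2138) - 578/(-28) = (85*(-13))*(1/2138) - 578*(-1/28) = -1105*1/2138 + 289/14 = -1105/2138 + 289/14 = 150603/7483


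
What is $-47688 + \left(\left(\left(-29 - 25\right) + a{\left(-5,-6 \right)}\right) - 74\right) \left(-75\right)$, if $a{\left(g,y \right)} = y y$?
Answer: $-40788$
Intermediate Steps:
$a{\left(g,y \right)} = y^{2}$
$-47688 + \left(\left(\left(-29 - 25\right) + a{\left(-5,-6 \right)}\right) - 74\right) \left(-75\right) = -47688 + \left(\left(\left(-29 - 25\right) + \left(-6\right)^{2}\right) - 74\right) \left(-75\right) = -47688 + \left(\left(-54 + 36\right) - 74\right) \left(-75\right) = -47688 + \left(-18 - 74\right) \left(-75\right) = -47688 - -6900 = -47688 + 6900 = -40788$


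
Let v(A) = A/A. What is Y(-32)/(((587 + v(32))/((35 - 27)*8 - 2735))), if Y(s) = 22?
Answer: -29381/294 ≈ -99.935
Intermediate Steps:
v(A) = 1
Y(-32)/(((587 + v(32))/((35 - 27)*8 - 2735))) = 22/(((587 + 1)/((35 - 27)*8 - 2735))) = 22/((588/(8*8 - 2735))) = 22/((588/(64 - 2735))) = 22/((588/(-2671))) = 22/((588*(-1/2671))) = 22/(-588/2671) = 22*(-2671/588) = -29381/294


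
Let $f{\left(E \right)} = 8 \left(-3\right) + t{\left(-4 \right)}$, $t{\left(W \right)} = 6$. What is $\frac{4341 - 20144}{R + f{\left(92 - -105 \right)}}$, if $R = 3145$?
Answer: $- \frac{15803}{3127} \approx -5.0537$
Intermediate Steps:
$f{\left(E \right)} = -18$ ($f{\left(E \right)} = 8 \left(-3\right) + 6 = -24 + 6 = -18$)
$\frac{4341 - 20144}{R + f{\left(92 - -105 \right)}} = \frac{4341 - 20144}{3145 - 18} = - \frac{15803}{3127}$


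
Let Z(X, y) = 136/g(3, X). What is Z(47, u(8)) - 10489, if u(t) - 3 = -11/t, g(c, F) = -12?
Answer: -31501/3 ≈ -10500.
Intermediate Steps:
u(t) = 3 - 11/t
Z(X, y) = -34/3 (Z(X, y) = 136/(-12) = 136*(-1/12) = -34/3)
Z(47, u(8)) - 10489 = -34/3 - 10489 = -31501/3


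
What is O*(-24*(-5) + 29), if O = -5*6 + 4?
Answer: -3874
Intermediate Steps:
O = -26 (O = -30 + 4 = -26)
O*(-24*(-5) + 29) = -26*(-24*(-5) + 29) = -26*(120 + 29) = -26*149 = -3874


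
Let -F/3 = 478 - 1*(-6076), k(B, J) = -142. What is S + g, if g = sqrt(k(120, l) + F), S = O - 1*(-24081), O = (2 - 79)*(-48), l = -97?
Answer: 27777 + 2*I*sqrt(4951) ≈ 27777.0 + 140.73*I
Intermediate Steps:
O = 3696 (O = -77*(-48) = 3696)
F = -19662 (F = -3*(478 - 1*(-6076)) = -3*(478 + 6076) = -3*6554 = -19662)
S = 27777 (S = 3696 - 1*(-24081) = 3696 + 24081 = 27777)
g = 2*I*sqrt(4951) (g = sqrt(-142 - 19662) = sqrt(-19804) = 2*I*sqrt(4951) ≈ 140.73*I)
S + g = 27777 + 2*I*sqrt(4951)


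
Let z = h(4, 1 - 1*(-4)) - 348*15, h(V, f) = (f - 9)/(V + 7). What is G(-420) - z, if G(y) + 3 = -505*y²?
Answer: -979844609/11 ≈ -8.9077e+7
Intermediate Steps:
G(y) = -3 - 505*y²
h(V, f) = (-9 + f)/(7 + V)
z = -57424/11 (z = (-9 + (1 - 1*(-4)))/(7 + 4) - 348*15 = (-9 + (1 + 4))/11 - 5220 = (-9 + 5)/11 - 5220 = (1/11)*(-4) - 5220 = -4/11 - 5220 = -57424/11 ≈ -5220.4)
G(-420) - z = (-3 - 505*(-420)²) - 1*(-57424/11) = (-3 - 505*176400) + 57424/11 = (-3 - 89082000) + 57424/11 = -89082003 + 57424/11 = -979844609/11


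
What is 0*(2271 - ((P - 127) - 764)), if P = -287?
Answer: 0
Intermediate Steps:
0*(2271 - ((P - 127) - 764)) = 0*(2271 - ((-287 - 127) - 764)) = 0*(2271 - (-414 - 764)) = 0*(2271 - 1*(-1178)) = 0*(2271 + 1178) = 0*3449 = 0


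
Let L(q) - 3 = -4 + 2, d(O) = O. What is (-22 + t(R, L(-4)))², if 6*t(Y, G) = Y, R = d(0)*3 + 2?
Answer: 4225/9 ≈ 469.44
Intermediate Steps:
R = 2 (R = 0*3 + 2 = 0 + 2 = 2)
L(q) = 1 (L(q) = 3 + (-4 + 2) = 3 - 2 = 1)
t(Y, G) = Y/6
(-22 + t(R, L(-4)))² = (-22 + (⅙)*2)² = (-22 + ⅓)² = (-65/3)² = 4225/9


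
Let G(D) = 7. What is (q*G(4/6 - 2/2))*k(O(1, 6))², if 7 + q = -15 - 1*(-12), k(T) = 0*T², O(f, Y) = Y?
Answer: 0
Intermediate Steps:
k(T) = 0
q = -10 (q = -7 + (-15 - 1*(-12)) = -7 + (-15 + 12) = -7 - 3 = -10)
(q*G(4/6 - 2/2))*k(O(1, 6))² = -10*7*0² = -70*0 = 0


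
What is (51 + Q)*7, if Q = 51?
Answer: 714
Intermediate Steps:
(51 + Q)*7 = (51 + 51)*7 = 102*7 = 714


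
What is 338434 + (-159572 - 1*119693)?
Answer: 59169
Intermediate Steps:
338434 + (-159572 - 1*119693) = 338434 + (-159572 - 119693) = 338434 - 279265 = 59169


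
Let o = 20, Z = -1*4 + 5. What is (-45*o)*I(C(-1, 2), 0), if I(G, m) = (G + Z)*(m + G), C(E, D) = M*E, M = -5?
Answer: -27000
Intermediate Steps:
Z = 1 (Z = -4 + 5 = 1)
C(E, D) = -5*E
I(G, m) = (1 + G)*(G + m) (I(G, m) = (G + 1)*(m + G) = (1 + G)*(G + m))
(-45*o)*I(C(-1, 2), 0) = (-45*20)*(-5*(-1) + 0 + (-5*(-1))² - 5*(-1)*0) = -900*(5 + 0 + 5² + 5*0) = -900*(5 + 0 + 25 + 0) = -900*30 = -27000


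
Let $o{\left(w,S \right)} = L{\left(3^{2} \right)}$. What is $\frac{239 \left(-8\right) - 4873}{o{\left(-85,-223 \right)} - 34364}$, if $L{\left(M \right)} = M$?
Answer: $\frac{1357}{6871} \approx 0.1975$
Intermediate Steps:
$o{\left(w,S \right)} = 9$ ($o{\left(w,S \right)} = 3^{2} = 9$)
$\frac{239 \left(-8\right) - 4873}{o{\left(-85,-223 \right)} - 34364} = \frac{239 \left(-8\right) - 4873}{9 - 34364} = \frac{-1912 - 4873}{-34355} = \left(-6785\right) \left(- \frac{1}{34355}\right) = \frac{1357}{6871}$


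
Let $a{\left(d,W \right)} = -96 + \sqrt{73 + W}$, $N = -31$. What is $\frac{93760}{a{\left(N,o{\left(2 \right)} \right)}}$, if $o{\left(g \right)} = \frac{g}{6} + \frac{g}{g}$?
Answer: $- \frac{5400576}{5485} - \frac{18752 \sqrt{669}}{5485} \approx -1073.0$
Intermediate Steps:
$o{\left(g \right)} = 1 + \frac{g}{6}$ ($o{\left(g \right)} = g \frac{1}{6} + 1 = \frac{g}{6} + 1 = 1 + \frac{g}{6}$)
$\frac{93760}{a{\left(N,o{\left(2 \right)} \right)}} = \frac{93760}{-96 + \sqrt{73 + \left(1 + \frac{1}{6} \cdot 2\right)}} = \frac{93760}{-96 + \sqrt{73 + \left(1 + \frac{1}{3}\right)}} = \frac{93760}{-96 + \sqrt{73 + \frac{4}{3}}} = \frac{93760}{-96 + \sqrt{\frac{223}{3}}} = \frac{93760}{-96 + \frac{\sqrt{669}}{3}}$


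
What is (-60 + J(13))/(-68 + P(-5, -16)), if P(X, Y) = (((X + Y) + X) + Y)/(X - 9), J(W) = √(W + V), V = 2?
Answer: 12/13 - √15/65 ≈ 0.86349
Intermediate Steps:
J(W) = √(2 + W) (J(W) = √(W + 2) = √(2 + W))
P(X, Y) = (2*X + 2*Y)/(-9 + X) (P(X, Y) = ((Y + 2*X) + Y)/(-9 + X) = (2*X + 2*Y)/(-9 + X))
(-60 + J(13))/(-68 + P(-5, -16)) = (-60 + √(2 + 13))/(-68 + 2*(-5 - 16)/(-9 - 5)) = (-60 + √15)/(-68 + 2*(-21)/(-14)) = (-60 + √15)/(-68 + 2*(-1/14)*(-21)) = (-60 + √15)/(-68 + 3) = (-60 + √15)/(-65) = (-60 + √15)*(-1/65) = 12/13 - √15/65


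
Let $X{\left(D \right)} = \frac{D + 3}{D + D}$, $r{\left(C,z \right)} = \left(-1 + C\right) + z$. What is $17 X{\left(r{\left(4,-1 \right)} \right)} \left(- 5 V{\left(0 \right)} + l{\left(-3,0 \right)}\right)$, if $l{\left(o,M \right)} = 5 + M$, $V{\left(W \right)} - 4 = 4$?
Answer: $- \frac{2975}{4} \approx -743.75$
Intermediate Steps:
$V{\left(W \right)} = 8$ ($V{\left(W \right)} = 4 + 4 = 8$)
$r{\left(C,z \right)} = -1 + C + z$
$X{\left(D \right)} = \frac{3 + D}{2 D}$
$17 X{\left(r{\left(4,-1 \right)} \right)} \left(- 5 V{\left(0 \right)} + l{\left(-3,0 \right)}\right) = 17 \frac{3 - -2}{2 \left(-1 + 4 - 1\right)} \left(\left(-5\right) 8 + \left(5 + 0\right)\right) = 17 \frac{3 + 2}{2 \cdot 2} \left(-40 + 5\right) = 17 \cdot \frac{1}{2} \cdot \frac{1}{2} \cdot 5 \left(-35\right) = 17 \cdot \frac{5}{4} \left(-35\right) = \frac{85}{4} \left(-35\right) = - \frac{2975}{4}$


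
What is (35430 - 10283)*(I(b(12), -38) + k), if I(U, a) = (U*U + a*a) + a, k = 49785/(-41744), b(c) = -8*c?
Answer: 11149047757501/41744 ≈ 2.6708e+8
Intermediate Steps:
k = -49785/41744 (k = 49785*(-1/41744) = -49785/41744 ≈ -1.1926)
I(U, a) = a + U² + a² (I(U, a) = (U² + a²) + a = a + U² + a²)
(35430 - 10283)*(I(b(12), -38) + k) = (35430 - 10283)*((-38 + (-8*12)² + (-38)²) - 49785/41744) = 25147*((-38 + (-96)² + 1444) - 49785/41744) = 25147*((-38 + 9216 + 1444) - 49785/41744) = 25147*(10622 - 49785/41744) = 25147*(443354983/41744) = 11149047757501/41744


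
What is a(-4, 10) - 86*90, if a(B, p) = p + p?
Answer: -7720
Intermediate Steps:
a(B, p) = 2*p
a(-4, 10) - 86*90 = 2*10 - 86*90 = 20 - 7740 = -7720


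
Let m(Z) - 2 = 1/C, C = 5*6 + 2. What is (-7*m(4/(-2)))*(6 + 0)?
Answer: -1365/16 ≈ -85.313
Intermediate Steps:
C = 32 (C = 30 + 2 = 32)
m(Z) = 65/32 (m(Z) = 2 + 1/32 = 65/32)
(-7*m(4/(-2)))*(6 + 0) = (-7*65/32)*(6 + 0) = -455/32*6 = -1365/16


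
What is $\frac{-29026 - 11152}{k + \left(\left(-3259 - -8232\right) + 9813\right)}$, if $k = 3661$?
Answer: $- \frac{40178}{18447} \approx -2.178$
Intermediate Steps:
$\frac{-29026 - 11152}{k + \left(\left(-3259 - -8232\right) + 9813\right)} = \frac{-29026 - 11152}{3661 + \left(\left(-3259 - -8232\right) + 9813\right)} = - \frac{40178}{3661 + \left(\left(-3259 + 8232\right) + 9813\right)} = - \frac{40178}{3661 + \left(4973 + 9813\right)} = - \frac{40178}{3661 + 14786} = - \frac{40178}{18447}$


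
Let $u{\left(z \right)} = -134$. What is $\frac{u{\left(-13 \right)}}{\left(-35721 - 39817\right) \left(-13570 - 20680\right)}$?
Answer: $- \frac{67}{1293588250} \approx -5.1794 \cdot 10^{-8}$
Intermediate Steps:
$\frac{u{\left(-13 \right)}}{\left(-35721 - 39817\right) \left(-13570 - 20680\right)} = - \frac{134}{\left(-35721 - 39817\right) \left(-13570 - 20680\right)} = - \frac{134}{\left(-75538\right) \left(-34250\right)} = - \frac{134}{2587176500} = \left(-134\right) \frac{1}{2587176500} = - \frac{67}{1293588250}$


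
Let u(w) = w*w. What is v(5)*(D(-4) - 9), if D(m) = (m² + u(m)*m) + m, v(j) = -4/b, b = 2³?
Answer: 61/2 ≈ 30.500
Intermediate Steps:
b = 8
u(w) = w²
v(j) = -½ (v(j) = -4/8 = -4*⅛ = -½)
D(m) = m + m² + m³ (D(m) = (m² + m²*m) + m = (m² + m³) + m = m + m² + m³)
v(5)*(D(-4) - 9) = -(-4*(1 - 4 + (-4)²) - 9)/2 = -(-4*(1 - 4 + 16) - 9)/2 = -(-4*13 - 9)/2 = -(-52 - 9)/2 = -½*(-61) = 61/2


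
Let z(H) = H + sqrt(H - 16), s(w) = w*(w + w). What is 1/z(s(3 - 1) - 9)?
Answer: -1/18 - I*sqrt(17)/18 ≈ -0.055556 - 0.22906*I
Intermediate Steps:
s(w) = 2*w**2 (s(w) = w*(2*w) = 2*w**2)
z(H) = H + sqrt(-16 + H)
1/z(s(3 - 1) - 9) = 1/((2*(3 - 1)**2 - 9) + sqrt(-16 + (2*(3 - 1)**2 - 9))) = 1/((2*2**2 - 9) + sqrt(-16 + (2*2**2 - 9))) = 1/((2*4 - 9) + sqrt(-16 + (2*4 - 9))) = 1/((8 - 9) + sqrt(-16 + (8 - 9))) = 1/(-1 + sqrt(-16 - 1)) = 1/(-1 + sqrt(-17)) = 1/(-1 + I*sqrt(17))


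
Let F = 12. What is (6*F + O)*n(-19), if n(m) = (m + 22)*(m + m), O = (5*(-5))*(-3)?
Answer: -16758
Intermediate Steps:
O = 75 (O = -25*(-3) = 75)
n(m) = 2*m*(22 + m) (n(m) = (22 + m)*(2*m) = 2*m*(22 + m))
(6*F + O)*n(-19) = (6*12 + 75)*(2*(-19)*(22 - 19)) = (72 + 75)*(2*(-19)*3) = 147*(-114) = -16758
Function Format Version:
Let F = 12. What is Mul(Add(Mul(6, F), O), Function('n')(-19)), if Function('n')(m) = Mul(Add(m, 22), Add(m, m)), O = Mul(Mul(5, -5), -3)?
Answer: -16758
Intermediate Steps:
O = 75 (O = Mul(-25, -3) = 75)
Function('n')(m) = Mul(2, m, Add(22, m)) (Function('n')(m) = Mul(Add(22, m), Mul(2, m)) = Mul(2, m, Add(22, m)))
Mul(Add(Mul(6, F), O), Function('n')(-19)) = Mul(Add(Mul(6, 12), 75), Mul(2, -19, Add(22, -19))) = Mul(Add(72, 75), Mul(2, -19, 3)) = Mul(147, -114) = -16758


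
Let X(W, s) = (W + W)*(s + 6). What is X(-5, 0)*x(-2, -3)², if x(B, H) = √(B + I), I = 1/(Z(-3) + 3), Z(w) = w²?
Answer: 115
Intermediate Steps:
X(W, s) = 2*W*(6 + s) (X(W, s) = (2*W)*(6 + s) = 2*W*(6 + s))
I = 1/12 (I = 1/((-3)² + 3) = 1/(9 + 3) = 1/12 ≈ 0.083333)
x(B, H) = √(1/12 + B) (x(B, H) = √(B + 1/12) = √(1/12 + B))
X(-5, 0)*x(-2, -3)² = (2*(-5)*(6 + 0))*(√(3 + 36*(-2))/6)² = (2*(-5)*6)*(√(3 - 72)/6)² = -60*(√(-69)/6)² = -60*((I*√69)/6)² = -60*(I*√69/6)² = -60*(-23/12) = 115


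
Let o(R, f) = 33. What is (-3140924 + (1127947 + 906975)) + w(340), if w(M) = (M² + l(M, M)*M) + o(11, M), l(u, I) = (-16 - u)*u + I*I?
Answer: -2839969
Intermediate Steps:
l(u, I) = I² + u*(-16 - u) (l(u, I) = u*(-16 - u) + I² = I² + u*(-16 - u))
w(M) = 33 - 15*M² (w(M) = (M² + (M² - M² - 16*M)*M) + 33 = (M² + (-16*M)*M) + 33 = (M² - 16*M²) + 33 = -15*M² + 33 = 33 - 15*M²)
(-3140924 + (1127947 + 906975)) + w(340) = (-3140924 + (1127947 + 906975)) + (33 - 15*340²) = (-3140924 + 2034922) + (33 - 15*115600) = -1106002 + (33 - 1734000) = -1106002 - 1733967 = -2839969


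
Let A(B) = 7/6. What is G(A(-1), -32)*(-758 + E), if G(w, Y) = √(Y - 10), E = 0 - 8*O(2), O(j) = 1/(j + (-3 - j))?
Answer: -2266*I*√42/3 ≈ -4895.1*I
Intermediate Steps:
A(B) = 7/6 (A(B) = 7*(⅙) = 7/6)
O(j) = -⅓ (O(j) = 1/(-3) = -⅓)
E = 8/3 (E = 0 - 8*(-⅓) = 0 + 8/3 = 8/3 ≈ 2.6667)
G(w, Y) = √(-10 + Y)
G(A(-1), -32)*(-758 + E) = √(-10 - 32)*(-758 + 8/3) = √(-42)*(-2266/3) = (I*√42)*(-2266/3) = -2266*I*√42/3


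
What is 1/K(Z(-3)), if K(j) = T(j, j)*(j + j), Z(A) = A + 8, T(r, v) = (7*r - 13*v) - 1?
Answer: -1/310 ≈ -0.0032258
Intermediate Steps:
T(r, v) = -1 - 13*v + 7*r (T(r, v) = (-13*v + 7*r) - 1 = -1 - 13*v + 7*r)
Z(A) = 8 + A
K(j) = 2*j*(-1 - 6*j) (K(j) = (-1 - 13*j + 7*j)*(j + j) = (-1 - 6*j)*(2*j) = 2*j*(-1 - 6*j))
1/K(Z(-3)) = 1/(-2*(8 - 3)*(1 + 6*(8 - 3))) = 1/(-2*5*(1 + 6*5)) = 1/(-2*5*(1 + 30)) = 1/(-2*5*31) = 1/(-310) = -1/310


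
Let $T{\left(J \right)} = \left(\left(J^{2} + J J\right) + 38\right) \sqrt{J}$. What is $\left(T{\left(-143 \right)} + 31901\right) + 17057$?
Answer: $48958 + 40936 i \sqrt{143} \approx 48958.0 + 4.8952 \cdot 10^{5} i$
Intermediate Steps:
$T{\left(J \right)} = \sqrt{J} \left(38 + 2 J^{2}\right)$ ($T{\left(J \right)} = \left(\left(J^{2} + J^{2}\right) + 38\right) \sqrt{J} = \left(2 J^{2} + 38\right) \sqrt{J} = \left(38 + 2 J^{2}\right) \sqrt{J} = \sqrt{J} \left(38 + 2 J^{2}\right)$)
$\left(T{\left(-143 \right)} + 31901\right) + 17057 = \left(2 \sqrt{-143} \left(19 + \left(-143\right)^{2}\right) + 31901\right) + 17057 = \left(2 i \sqrt{143} \left(19 + 20449\right) + 31901\right) + 17057 = \left(2 i \sqrt{143} \cdot 20468 + 31901\right) + 17057 = \left(40936 i \sqrt{143} + 31901\right) + 17057 = \left(31901 + 40936 i \sqrt{143}\right) + 17057 = 48958 + 40936 i \sqrt{143}$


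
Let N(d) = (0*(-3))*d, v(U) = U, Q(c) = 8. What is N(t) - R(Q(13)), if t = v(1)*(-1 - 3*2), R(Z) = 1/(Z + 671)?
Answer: -1/679 ≈ -0.0014728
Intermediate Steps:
R(Z) = 1/(671 + Z)
t = -7 (t = 1*(-1 - 3*2) = 1*(-1 - 6) = 1*(-7) = -7)
N(d) = 0 (N(d) = 0*d = 0)
N(t) - R(Q(13)) = 0 - 1/(671 + 8) = 0 - 1/679 = -1/679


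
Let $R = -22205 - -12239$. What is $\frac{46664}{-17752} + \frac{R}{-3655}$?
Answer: $\frac{794939}{8110445} \approx 0.098014$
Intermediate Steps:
$R = -9966$ ($R = -22205 + 12239 = -9966$)
$\frac{46664}{-17752} + \frac{R}{-3655} = \frac{46664}{-17752} - \frac{9966}{-3655} = 46664 \left(- \frac{1}{17752}\right) - - \frac{9966}{3655} = - \frac{5833}{2219} + \frac{9966}{3655} = \frac{794939}{8110445}$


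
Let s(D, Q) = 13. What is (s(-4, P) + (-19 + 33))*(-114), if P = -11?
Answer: -3078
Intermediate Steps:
(s(-4, P) + (-19 + 33))*(-114) = (13 + (-19 + 33))*(-114) = (13 + 14)*(-114) = 27*(-114) = -3078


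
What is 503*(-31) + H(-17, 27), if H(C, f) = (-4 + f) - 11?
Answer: -15581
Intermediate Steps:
H(C, f) = -15 + f
503*(-31) + H(-17, 27) = 503*(-31) + (-15 + 27) = -15593 + 12 = -15581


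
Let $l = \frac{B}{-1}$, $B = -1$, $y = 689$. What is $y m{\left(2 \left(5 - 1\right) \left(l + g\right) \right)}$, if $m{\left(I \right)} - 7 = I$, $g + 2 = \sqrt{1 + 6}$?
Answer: $-689 + 5512 \sqrt{7} \approx 13894.0$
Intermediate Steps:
$l = 1$ ($l = - \frac{1}{-1} = \left(-1\right) \left(-1\right) = 1$)
$g = -2 + \sqrt{7}$ ($g = -2 + \sqrt{1 + 6} = -2 + \sqrt{7} \approx 0.64575$)
$m{\left(I \right)} = 7 + I$
$y m{\left(2 \left(5 - 1\right) \left(l + g\right) \right)} = 689 \left(7 + 2 \left(5 - 1\right) \left(1 - \left(2 - \sqrt{7}\right)\right)\right) = 689 \left(7 + 2 \cdot 4 \left(-1 + \sqrt{7}\right)\right) = 689 \left(7 + 8 \left(-1 + \sqrt{7}\right)\right) = 689 \left(7 - \left(8 - 8 \sqrt{7}\right)\right) = 689 \left(-1 + 8 \sqrt{7}\right) = -689 + 5512 \sqrt{7}$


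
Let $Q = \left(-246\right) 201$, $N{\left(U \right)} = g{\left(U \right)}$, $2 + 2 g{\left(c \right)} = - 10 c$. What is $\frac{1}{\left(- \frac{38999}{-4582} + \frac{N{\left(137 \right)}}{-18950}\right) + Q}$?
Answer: $- \frac{43414450}{2146299807549} \approx -2.0228 \cdot 10^{-5}$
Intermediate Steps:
$g{\left(c \right)} = -1 - 5 c$ ($g{\left(c \right)} = -1 + \frac{\left(-10\right) c}{2} = -1 - 5 c$)
$N{\left(U \right)} = -1 - 5 U$
$Q = -49446$
$\frac{1}{\left(- \frac{38999}{-4582} + \frac{N{\left(137 \right)}}{-18950}\right) + Q} = \frac{1}{\left(- \frac{38999}{-4582} + \frac{-1 - 685}{-18950}\right) - 49446} = \frac{1}{\left(\left(-38999\right) \left(- \frac{1}{4582}\right) + \left(-1 - 685\right) \left(- \frac{1}{18950}\right)\right) - 49446} = \frac{1}{\left(\frac{38999}{4582} - - \frac{343}{9475}\right) - 49446} = \frac{1}{\left(\frac{38999}{4582} + \frac{343}{9475}\right) - 49446} = \frac{1}{\frac{371087151}{43414450} - 49446} = \frac{1}{- \frac{2146299807549}{43414450}} = - \frac{43414450}{2146299807549}$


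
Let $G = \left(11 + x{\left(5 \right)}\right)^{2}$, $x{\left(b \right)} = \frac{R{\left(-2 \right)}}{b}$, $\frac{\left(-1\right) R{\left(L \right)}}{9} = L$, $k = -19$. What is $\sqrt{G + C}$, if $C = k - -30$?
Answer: $\frac{2 \sqrt{1401}}{5} \approx 14.972$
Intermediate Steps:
$R{\left(L \right)} = - 9 L$
$x{\left(b \right)} = \frac{18}{b}$ ($x{\left(b \right)} = \frac{\left(-9\right) \left(-2\right)}{b} = \frac{18}{b}$)
$C = 11$ ($C = -19 - -30 = -19 + 30 = 11$)
$G = \frac{5329}{25}$ ($G = \left(11 + \frac{18}{5}\right)^{2} = \left(\frac{73}{5}\right)^{2} = \frac{5329}{25} \approx 213.16$)
$\sqrt{G + C} = \sqrt{\frac{5329}{25} + 11} = \sqrt{\frac{5604}{25}} = \frac{2 \sqrt{1401}}{5}$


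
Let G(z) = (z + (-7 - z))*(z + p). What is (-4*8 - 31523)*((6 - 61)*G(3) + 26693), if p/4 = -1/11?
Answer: -874325940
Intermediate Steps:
p = -4/11 (p = 4*(-1/11) = -4/11 ≈ -0.36364)
G(z) = 28/11 - 7*z (G(z) = (z + (-7 - z))*(z - 4/11) = -7*(-4/11 + z) = 28/11 - 7*z)
(-4*8 - 31523)*((6 - 61)*G(3) + 26693) = (-4*8 - 31523)*((6 - 61)*(28/11 - 7*3) + 26693) = (-32 - 31523)*(-55*(28/11 - 21) + 26693) = -31555*(-55*(-203/11) + 26693) = -31555*(1015 + 26693) = -31555*27708 = -874325940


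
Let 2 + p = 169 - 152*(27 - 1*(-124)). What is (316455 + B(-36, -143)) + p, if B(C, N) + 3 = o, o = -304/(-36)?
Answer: 2643079/9 ≈ 2.9368e+5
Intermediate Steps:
o = 76/9 (o = -304*(-1/36) = 76/9 ≈ 8.4444)
B(C, N) = 49/9 (B(C, N) = -3 + 76/9 = 49/9)
p = -22785 (p = -2 + (169 - 152*(27 - 1*(-124))) = -2 + (169 - 152*(27 + 124)) = -2 + (169 - 152*151) = -2 + (169 - 22952) = -2 - 22783 = -22785)
(316455 + B(-36, -143)) + p = (316455 + 49/9) - 22785 = 2848144/9 - 22785 = 2643079/9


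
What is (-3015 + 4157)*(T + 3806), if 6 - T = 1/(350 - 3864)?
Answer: 7648755699/1757 ≈ 4.3533e+6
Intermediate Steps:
T = 21085/3514 (T = 6 - 1/(350 - 3864) = 6 - 1/(-3514) = 6 - 1*(-1/3514) = 6 + 1/3514 = 21085/3514 ≈ 6.0003)
(-3015 + 4157)*(T + 3806) = (-3015 + 4157)*(21085/3514 + 3806) = 1142*(13395369/3514) = 7648755699/1757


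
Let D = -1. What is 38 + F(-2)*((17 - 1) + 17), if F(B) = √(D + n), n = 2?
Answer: 71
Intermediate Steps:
F(B) = 1 (F(B) = √(-1 + 2) = √1 = 1)
38 + F(-2)*((17 - 1) + 17) = 38 + 1*((17 - 1) + 17) = 38 + 1*(16 + 17) = 38 + 1*33 = 38 + 33 = 71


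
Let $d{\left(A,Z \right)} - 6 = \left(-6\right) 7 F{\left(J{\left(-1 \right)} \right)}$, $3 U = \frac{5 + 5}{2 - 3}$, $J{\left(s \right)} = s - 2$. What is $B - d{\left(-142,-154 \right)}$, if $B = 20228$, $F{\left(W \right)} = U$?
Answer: $20082$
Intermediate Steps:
$J{\left(s \right)} = -2 + s$
$U = - \frac{10}{3}$ ($U = \frac{\left(5 + 5\right) \frac{1}{2 - 3}}{3} = \frac{10 \frac{1}{-1}}{3} = \frac{10 \left(-1\right)}{3} = \frac{1}{3} \left(-10\right) = - \frac{10}{3} \approx -3.3333$)
$F{\left(W \right)} = - \frac{10}{3}$
$d{\left(A,Z \right)} = 146$ ($d{\left(A,Z \right)} = 6 + \left(-6\right) 7 \left(- \frac{10}{3}\right) = 6 - -140 = 6 + 140 = 146$)
$B - d{\left(-142,-154 \right)} = 20228 - 146 = 20082$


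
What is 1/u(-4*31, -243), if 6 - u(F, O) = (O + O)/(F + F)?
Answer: 124/501 ≈ 0.24750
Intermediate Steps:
u(F, O) = 6 - O/F (u(F, O) = 6 - (O + O)/(F + F) = 6 - 2*O/(2*F) = 6 - 2*O*1/(2*F) = 6 - O/F)
1/u(-4*31, -243) = 1/(6 - 1*(-243)/(-4*31)) = 1/(6 - 1*(-243)/(-124)) = 1/(6 - 1*(-243)*(-1/124)) = 1/(6 - 243/124) = 1/(501/124) = 124/501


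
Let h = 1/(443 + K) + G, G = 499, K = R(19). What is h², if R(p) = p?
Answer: 53148230521/213444 ≈ 2.4900e+5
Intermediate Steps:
K = 19
h = 230539/462 (h = 1/(443 + 19) + 499 = 1/462 + 499 = 230539/462 ≈ 499.00)
h² = (230539/462)² = 53148230521/213444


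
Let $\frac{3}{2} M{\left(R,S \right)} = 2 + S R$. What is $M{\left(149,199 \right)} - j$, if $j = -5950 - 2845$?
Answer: $\frac{85691}{3} \approx 28564.0$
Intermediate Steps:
$M{\left(R,S \right)} = \frac{4}{3} + \frac{2 R S}{3}$ ($M{\left(R,S \right)} = \frac{2 \left(2 + S R\right)}{3} = \frac{2 \left(2 + R S\right)}{3} = \frac{4}{3} + \frac{2 R S}{3}$)
$j = -8795$
$M{\left(149,199 \right)} - j = \left(\frac{4}{3} + \frac{2}{3} \cdot 149 \cdot 199\right) - -8795 = \left(\frac{4}{3} + \frac{59302}{3}\right) + 8795 = \frac{59306}{3} + 8795 = \frac{85691}{3}$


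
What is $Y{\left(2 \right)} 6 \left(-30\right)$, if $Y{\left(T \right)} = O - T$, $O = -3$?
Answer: $900$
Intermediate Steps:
$Y{\left(T \right)} = -3 - T$
$Y{\left(2 \right)} 6 \left(-30\right) = \left(-3 - 2\right) 6 \left(-30\right) = \left(-5\right) 6 \left(-30\right) = \left(-30\right) \left(-30\right) = 900$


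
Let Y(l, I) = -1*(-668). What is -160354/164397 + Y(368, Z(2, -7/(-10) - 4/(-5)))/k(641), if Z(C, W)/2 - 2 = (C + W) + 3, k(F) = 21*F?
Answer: -227634222/245883113 ≈ -0.92578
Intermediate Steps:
Z(C, W) = 10 + 2*C + 2*W (Z(C, W) = 4 + 2*((C + W) + 3) = 4 + 2*(3 + C + W) = 4 + (6 + 2*C + 2*W) = 10 + 2*C + 2*W)
Y(l, I) = 668
-160354/164397 + Y(368, Z(2, -7/(-10) - 4/(-5)))/k(641) = -160354/164397 + 668/((21*641)) = -160354*1/164397 + 668/13461 = -160354/164397 + 668*(1/13461) = -160354/164397 + 668/13461 = -227634222/245883113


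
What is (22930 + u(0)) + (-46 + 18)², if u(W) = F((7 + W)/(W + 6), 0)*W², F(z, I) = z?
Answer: 23714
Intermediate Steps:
u(W) = W²*(7 + W)/(6 + W) (u(W) = ((7 + W)/(W + 6))*W² = ((7 + W)/(6 + W))*W² = W²*(7 + W)/(6 + W))
(22930 + u(0)) + (-46 + 18)² = (22930 + 0²*(7 + 0)/(6 + 0)) + (-46 + 18)² = (22930 + 0*7/6) + (-28)² = (22930 + 0*(⅙)*7) + 784 = (22930 + 0) + 784 = 22930 + 784 = 23714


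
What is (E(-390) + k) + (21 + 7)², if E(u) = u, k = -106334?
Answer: -105940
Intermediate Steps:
(E(-390) + k) + (21 + 7)² = (-390 - 106334) + (21 + 7)² = -106724 + 28² = -106724 + 784 = -105940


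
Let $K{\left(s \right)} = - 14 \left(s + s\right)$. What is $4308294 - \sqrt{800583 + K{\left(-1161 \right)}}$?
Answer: $4308294 - \sqrt{833091} \approx 4.3074 \cdot 10^{6}$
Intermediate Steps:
$K{\left(s \right)} = - 28 s$ ($K{\left(s \right)} = - 14 \cdot 2 s = - 28 s$)
$4308294 - \sqrt{800583 + K{\left(-1161 \right)}} = 4308294 - \sqrt{800583 - -32508} = 4308294 - \sqrt{800583 + 32508} = 4308294 - \sqrt{833091}$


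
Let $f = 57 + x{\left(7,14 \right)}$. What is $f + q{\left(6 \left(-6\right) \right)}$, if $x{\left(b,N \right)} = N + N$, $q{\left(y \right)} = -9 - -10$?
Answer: $86$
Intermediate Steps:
$q{\left(y \right)} = 1$ ($q{\left(y \right)} = -9 + 10 = 1$)
$x{\left(b,N \right)} = 2 N$
$f = 85$ ($f = 57 + 2 \cdot 14 = 57 + 28 = 85$)
$f + q{\left(6 \left(-6\right) \right)} = 85 + 1 = 86$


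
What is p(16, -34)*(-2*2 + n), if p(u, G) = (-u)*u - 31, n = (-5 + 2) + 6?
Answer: 287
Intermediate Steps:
n = 3 (n = -3 + 6 = 3)
p(u, G) = -31 - u² (p(u, G) = -u² - 31 = -31 - u²)
p(16, -34)*(-2*2 + n) = (-31 - 1*16²)*(-2*2 + 3) = (-31 - 1*256)*(-4 + 3) = (-31 - 256)*(-1) = -287*(-1) = 287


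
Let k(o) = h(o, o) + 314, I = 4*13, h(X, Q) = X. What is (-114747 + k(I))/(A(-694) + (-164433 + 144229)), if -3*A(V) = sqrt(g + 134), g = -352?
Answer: 10399291758/1836907381 - 343143*I*sqrt(218)/3673814762 ≈ 5.6613 - 0.0013791*I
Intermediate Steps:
I = 52
k(o) = 314 + o (k(o) = o + 314 = 314 + o)
A(V) = -I*sqrt(218)/3 (A(V) = -sqrt(-352 + 134)/3 = -I*sqrt(218)/3)
(-114747 + k(I))/(A(-694) + (-164433 + 144229)) = (-114747 + (314 + 52))/(-I*sqrt(218)/3 + (-164433 + 144229)) = (-114747 + 366)/(-I*sqrt(218)/3 - 20204) = -114381/(-20204 - I*sqrt(218)/3)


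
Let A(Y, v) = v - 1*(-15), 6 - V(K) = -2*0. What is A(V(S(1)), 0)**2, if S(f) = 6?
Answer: 225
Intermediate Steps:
V(K) = 6 (V(K) = 6 - (-2)*0 = 6 - 1*0 = 6 + 0 = 6)
A(Y, v) = 15 + v (A(Y, v) = v + 15 = 15 + v)
A(V(S(1)), 0)**2 = (15 + 0)**2 = 15**2 = 225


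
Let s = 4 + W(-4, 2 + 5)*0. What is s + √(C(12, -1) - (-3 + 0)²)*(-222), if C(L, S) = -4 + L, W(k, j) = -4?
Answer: 4 - 222*I ≈ 4.0 - 222.0*I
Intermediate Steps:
s = 4 (s = 4 - 4*0 = 4 + 0 = 4)
s + √(C(12, -1) - (-3 + 0)²)*(-222) = 4 + √((-4 + 12) - (-3 + 0)²)*(-222) = 4 + √(8 - 1*(-3)²)*(-222) = 4 + √(8 - 1*9)*(-222) = 4 + √(8 - 9)*(-222) = 4 + √(-1)*(-222) = 4 + I*(-222) = 4 - 222*I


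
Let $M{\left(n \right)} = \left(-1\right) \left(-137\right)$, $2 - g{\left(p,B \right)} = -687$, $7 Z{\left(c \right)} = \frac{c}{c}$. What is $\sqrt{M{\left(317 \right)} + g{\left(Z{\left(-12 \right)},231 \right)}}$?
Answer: $\sqrt{826} \approx 28.74$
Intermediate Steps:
$Z{\left(c \right)} = \frac{1}{7}$ ($Z{\left(c \right)} = \frac{c \frac{1}{c}}{7} = \frac{1}{7} \cdot 1 = \frac{1}{7}$)
$g{\left(p,B \right)} = 689$ ($g{\left(p,B \right)} = 2 - -687 = 2 + 687 = 689$)
$M{\left(n \right)} = 137$
$\sqrt{M{\left(317 \right)} + g{\left(Z{\left(-12 \right)},231 \right)}} = \sqrt{137 + 689} = \sqrt{826}$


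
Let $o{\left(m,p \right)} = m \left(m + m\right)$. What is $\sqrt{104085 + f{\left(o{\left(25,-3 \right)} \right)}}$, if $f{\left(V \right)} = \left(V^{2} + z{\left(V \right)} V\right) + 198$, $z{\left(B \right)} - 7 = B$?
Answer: $\sqrt{3238033} \approx 1799.5$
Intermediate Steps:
$z{\left(B \right)} = 7 + B$
$o{\left(m,p \right)} = 2 m^{2}$ ($o{\left(m,p \right)} = m 2 m = 2 m^{2}$)
$f{\left(V \right)} = 198 + V^{2} + V \left(7 + V\right)$ ($f{\left(V \right)} = \left(V^{2} + \left(7 + V\right) V\right) + 198 = \left(V^{2} + V \left(7 + V\right)\right) + 198 = 198 + V^{2} + V \left(7 + V\right)$)
$\sqrt{104085 + f{\left(o{\left(25,-3 \right)} \right)}} = \sqrt{104085 + \left(198 + \left(2 \cdot 25^{2}\right)^{2} + 2 \cdot 25^{2} \left(7 + 2 \cdot 25^{2}\right)\right)} = \sqrt{104085 + \left(198 + \left(2 \cdot 625\right)^{2} + 2 \cdot 625 \left(7 + 2 \cdot 625\right)\right)} = \sqrt{104085 + \left(198 + 1250^{2} + 1250 \left(7 + 1250\right)\right)} = \sqrt{104085 + \left(198 + 1562500 + 1250 \cdot 1257\right)} = \sqrt{104085 + \left(198 + 1562500 + 1571250\right)} = \sqrt{104085 + 3133948} = \sqrt{3238033}$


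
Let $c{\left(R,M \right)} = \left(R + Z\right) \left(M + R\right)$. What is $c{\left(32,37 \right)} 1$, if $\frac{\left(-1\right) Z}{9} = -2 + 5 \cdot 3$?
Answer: $-5865$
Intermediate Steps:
$Z = -117$ ($Z = - 9 \left(-2 + 5 \cdot 3\right) = - 9 \left(-2 + 15\right) = \left(-9\right) 13 = -117$)
$c{\left(R,M \right)} = \left(-117 + R\right) \left(M + R\right)$ ($c{\left(R,M \right)} = \left(R - 117\right) \left(M + R\right) = \left(-117 + R\right) \left(M + R\right)$)
$c{\left(32,37 \right)} 1 = \left(32^{2} - 4329 - 3744 + 37 \cdot 32\right) 1 = \left(1024 - 4329 - 3744 + 1184\right) 1 = \left(-5865\right) 1 = -5865$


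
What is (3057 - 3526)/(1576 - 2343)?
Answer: 469/767 ≈ 0.61147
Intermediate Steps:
(3057 - 3526)/(1576 - 2343) = -469/(-767) = -469*(-1/767) = 469/767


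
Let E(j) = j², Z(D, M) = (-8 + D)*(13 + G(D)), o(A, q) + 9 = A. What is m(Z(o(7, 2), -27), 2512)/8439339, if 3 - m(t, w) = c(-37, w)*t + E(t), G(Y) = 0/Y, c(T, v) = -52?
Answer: -23657/8439339 ≈ -0.0028032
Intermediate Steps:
o(A, q) = -9 + A
G(Y) = 0
Z(D, M) = -104 + 13*D (Z(D, M) = (-8 + D)*(13 + 0) = (-8 + D)*13 = -104 + 13*D)
m(t, w) = 3 - t² + 52*t (m(t, w) = 3 - (-52*t + t²) = 3 - (t² - 52*t) = 3 + (-t² + 52*t) = 3 - t² + 52*t)
m(Z(o(7, 2), -27), 2512)/8439339 = (3 - (-104 + 13*(-9 + 7))² + 52*(-104 + 13*(-9 + 7)))/8439339 = (3 - (-104 + 13*(-2))² + 52*(-104 + 13*(-2)))*(1/8439339) = (3 - (-104 - 26)² + 52*(-104 - 26))*(1/8439339) = (3 - 1*(-130)² + 52*(-130))*(1/8439339) = (3 - 1*16900 - 6760)*(1/8439339) = (3 - 16900 - 6760)*(1/8439339) = -23657*1/8439339 = -23657/8439339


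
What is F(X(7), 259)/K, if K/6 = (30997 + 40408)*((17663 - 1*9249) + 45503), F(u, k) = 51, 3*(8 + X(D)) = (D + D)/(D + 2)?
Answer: 17/7699886770 ≈ 2.2078e-9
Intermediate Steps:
X(D) = -8 + 2*D/(3*(2 + D)) (X(D) = -8 + ((D + D)/(D + 2))/3 = -8 + ((2*D)/(2 + D))/3 = -8 + (2*D/(2 + D))/3 = -8 + 2*D/(3*(2 + D)))
K = 23099660310 (K = 6*((30997 + 40408)*((17663 - 1*9249) + 45503)) = 6*(71405*((17663 - 9249) + 45503)) = 6*(71405*(8414 + 45503)) = 6*(71405*53917) = 6*3849943385 = 23099660310)
F(X(7), 259)/K = 51/23099660310 = 51*(1/23099660310) = 17/7699886770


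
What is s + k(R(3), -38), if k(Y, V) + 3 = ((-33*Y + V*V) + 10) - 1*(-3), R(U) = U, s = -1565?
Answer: -210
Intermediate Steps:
k(Y, V) = 10 + V**2 - 33*Y (k(Y, V) = -3 + (((-33*Y + V*V) + 10) - 1*(-3)) = -3 + (((-33*Y + V**2) + 10) + 3) = -3 + (((V**2 - 33*Y) + 10) + 3) = -3 + ((10 + V**2 - 33*Y) + 3) = -3 + (13 + V**2 - 33*Y) = 10 + V**2 - 33*Y)
s + k(R(3), -38) = -1565 + (10 + (-38)**2 - 33*3) = -1565 + (10 + 1444 - 99) = -1565 + 1355 = -210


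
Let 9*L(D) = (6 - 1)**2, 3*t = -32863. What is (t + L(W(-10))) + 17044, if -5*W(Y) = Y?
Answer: 54832/9 ≈ 6092.4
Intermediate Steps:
W(Y) = -Y/5
t = -32863/3 (t = (1/3)*(-32863) = -32863/3 ≈ -10954.)
L(D) = 25/9 (L(D) = (6 - 1)**2/9 = (1/9)*5**2 = (1/9)*25 = 25/9)
(t + L(W(-10))) + 17044 = (-32863/3 + 25/9) + 17044 = -98564/9 + 17044 = 54832/9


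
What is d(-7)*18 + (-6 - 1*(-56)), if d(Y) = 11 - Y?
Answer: 374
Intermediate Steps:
d(-7)*18 + (-6 - 1*(-56)) = (11 - 1*(-7))*18 + (-6 - 1*(-56)) = (11 + 7)*18 + (-6 + 56) = 18*18 + 50 = 324 + 50 = 374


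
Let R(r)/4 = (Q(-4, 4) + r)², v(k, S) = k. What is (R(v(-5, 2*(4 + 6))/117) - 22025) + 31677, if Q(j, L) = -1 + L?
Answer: 132605092/13689 ≈ 9687.0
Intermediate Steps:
R(r) = 4*(3 + r)² (R(r) = 4*((-1 + 4) + r)² = 4*(3 + r)²)
(R(v(-5, 2*(4 + 6))/117) - 22025) + 31677 = (4*(3 - 5/117)² - 22025) + 31677 = (4*(346/117)² - 22025) + 31677 = (4*(119716/13689) - 22025) + 31677 = (478864/13689 - 22025) + 31677 = -301021361/13689 + 31677 = 132605092/13689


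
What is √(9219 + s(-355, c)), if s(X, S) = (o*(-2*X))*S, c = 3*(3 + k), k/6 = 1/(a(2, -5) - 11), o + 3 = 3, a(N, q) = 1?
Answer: √9219 ≈ 96.016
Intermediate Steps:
o = 0 (o = -3 + 3 = 0)
k = -⅗ (k = 6/(1 - 11) = 6/(-10) = 6*(-⅒) = -⅗ ≈ -0.60000)
c = 36/5 (c = 3*(3 - ⅗) = 3*(12/5) = 36/5 ≈ 7.2000)
s(X, S) = 0 (s(X, S) = (0*(-2*X))*S = 0*S = 0)
√(9219 + s(-355, c)) = √(9219 + 0) = √9219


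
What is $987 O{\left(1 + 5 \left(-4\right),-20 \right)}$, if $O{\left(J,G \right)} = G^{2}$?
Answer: $394800$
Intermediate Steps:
$987 O{\left(1 + 5 \left(-4\right),-20 \right)} = 987 \left(-20\right)^{2} = 987 \cdot 400 = 394800$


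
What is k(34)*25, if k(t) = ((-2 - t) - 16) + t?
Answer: -450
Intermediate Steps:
k(t) = -18 (k(t) = (-18 - t) + t = -18)
k(34)*25 = -18*25 = -450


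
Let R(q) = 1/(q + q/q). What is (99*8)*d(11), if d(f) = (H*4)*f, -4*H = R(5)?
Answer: -1452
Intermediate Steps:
R(q) = 1/(1 + q) (R(q) = 1/(q + 1) = 1/(1 + q))
H = -1/24 (H = -1/(4*(1 + 5)) = -¼/6 = -¼*⅙ = -1/24 ≈ -0.041667)
d(f) = -f/6 (d(f) = (-1/24*4)*f = -f/6)
(99*8)*d(11) = (99*8)*(-⅙*11) = 792*(-11/6) = -1452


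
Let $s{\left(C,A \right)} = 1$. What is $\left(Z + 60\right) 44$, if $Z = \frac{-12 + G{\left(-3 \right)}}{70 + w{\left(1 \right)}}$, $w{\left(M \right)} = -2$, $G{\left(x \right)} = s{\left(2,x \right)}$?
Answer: $\frac{44759}{17} \approx 2632.9$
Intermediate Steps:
$G{\left(x \right)} = 1$
$Z = - \frac{11}{68}$ ($Z = \frac{-12 + 1}{70 - 2} = - \frac{11}{68} \approx -0.16176$)
$\left(Z + 60\right) 44 = \left(- \frac{11}{68} + 60\right) 44 = \frac{4069}{68} \cdot 44 = \frac{44759}{17}$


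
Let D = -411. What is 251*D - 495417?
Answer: -598578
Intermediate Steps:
251*D - 495417 = 251*(-411) - 495417 = -103161 - 495417 = -598578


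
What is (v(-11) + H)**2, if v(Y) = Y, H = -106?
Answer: 13689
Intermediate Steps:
(v(-11) + H)**2 = (-11 - 106)**2 = (-117)**2 = 13689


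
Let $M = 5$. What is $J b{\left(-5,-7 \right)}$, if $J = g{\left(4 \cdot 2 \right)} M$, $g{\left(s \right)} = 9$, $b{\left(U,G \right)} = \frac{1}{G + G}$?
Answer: $- \frac{45}{14} \approx -3.2143$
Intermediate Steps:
$b{\left(U,G \right)} = \frac{1}{2 G}$
$J = 45$ ($J = 9 \cdot 5 = 45$)
$J b{\left(-5,-7 \right)} = 45 \frac{1}{2 \left(-7\right)} = 45 \cdot \frac{1}{2} \left(- \frac{1}{7}\right) = 45 \left(- \frac{1}{14}\right) = - \frac{45}{14}$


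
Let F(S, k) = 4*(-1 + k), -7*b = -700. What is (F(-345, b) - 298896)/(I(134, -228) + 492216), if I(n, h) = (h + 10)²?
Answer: -14925/26987 ≈ -0.55304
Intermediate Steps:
b = 100 (b = -⅐*(-700) = 100)
F(S, k) = -4 + 4*k
I(n, h) = (10 + h)²
(F(-345, b) - 298896)/(I(134, -228) + 492216) = ((-4 + 4*100) - 298896)/((10 - 228)² + 492216) = ((-4 + 400) - 298896)/((-218)² + 492216) = (396 - 298896)/(47524 + 492216) = -298500/539740 = -298500*1/539740 = -14925/26987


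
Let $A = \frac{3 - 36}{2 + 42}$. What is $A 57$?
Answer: $- \frac{171}{4} \approx -42.75$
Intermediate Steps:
$A = - \frac{3}{4}$ ($A = - \frac{33}{44} = \left(-33\right) \frac{1}{44} = - \frac{3}{4} \approx -0.75$)
$A 57 = \left(- \frac{3}{4}\right) 57 = - \frac{171}{4}$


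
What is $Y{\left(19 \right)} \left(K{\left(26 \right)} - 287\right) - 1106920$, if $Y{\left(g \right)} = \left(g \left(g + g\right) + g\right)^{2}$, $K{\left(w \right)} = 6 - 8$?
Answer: $-159791329$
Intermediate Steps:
$K{\left(w \right)} = -2$
$Y{\left(g \right)} = \left(g + 2 g^{2}\right)^{2}$ ($Y{\left(g \right)} = \left(g 2 g + g\right)^{2} = \left(2 g^{2} + g\right)^{2} = \left(g + 2 g^{2}\right)^{2}$)
$Y{\left(19 \right)} \left(K{\left(26 \right)} - 287\right) - 1106920 = 19^{2} \left(1 + 2 \cdot 19\right)^{2} \left(-2 - 287\right) - 1106920 = 361 \left(1 + 38\right)^{2} \left(-289\right) - 1106920 = 361 \cdot 39^{2} \left(-289\right) - 1106920 = 361 \cdot 1521 \left(-289\right) - 1106920 = 549081 \left(-289\right) - 1106920 = -158684409 - 1106920 = -159791329$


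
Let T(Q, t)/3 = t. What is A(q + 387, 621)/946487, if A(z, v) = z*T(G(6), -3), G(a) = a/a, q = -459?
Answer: 648/946487 ≈ 0.00068464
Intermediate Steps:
G(a) = 1
T(Q, t) = 3*t
A(z, v) = -9*z (A(z, v) = z*(3*(-3)) = z*(-9) = -9*z)
A(q + 387, 621)/946487 = -9*(-459 + 387)/946487 = -9*(-72)*(1/946487) = 648*(1/946487) = 648/946487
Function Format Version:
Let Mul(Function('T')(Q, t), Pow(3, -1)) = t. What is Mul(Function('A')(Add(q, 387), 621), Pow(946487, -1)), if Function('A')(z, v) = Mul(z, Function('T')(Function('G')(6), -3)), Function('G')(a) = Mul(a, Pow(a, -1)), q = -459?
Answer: Rational(648, 946487) ≈ 0.00068464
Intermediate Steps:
Function('G')(a) = 1
Function('T')(Q, t) = Mul(3, t)
Function('A')(z, v) = Mul(-9, z) (Function('A')(z, v) = Mul(z, Mul(3, -3)) = Mul(z, -9) = Mul(-9, z))
Mul(Function('A')(Add(q, 387), 621), Pow(946487, -1)) = Mul(Mul(-9, Add(-459, 387)), Pow(946487, -1)) = Mul(Mul(-9, -72), Rational(1, 946487)) = Mul(648, Rational(1, 946487)) = Rational(648, 946487)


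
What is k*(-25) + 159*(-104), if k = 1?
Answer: -16561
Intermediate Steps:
k*(-25) + 159*(-104) = 1*(-25) + 159*(-104) = -25 - 16536 = -16561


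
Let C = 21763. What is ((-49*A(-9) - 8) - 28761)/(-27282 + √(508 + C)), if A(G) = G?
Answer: 772844496/744285253 + 28328*√22271/744285253 ≈ 1.0441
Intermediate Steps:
((-49*A(-9) - 8) - 28761)/(-27282 + √(508 + C)) = ((-49*(-9) - 8) - 28761)/(-27282 + √(508 + 21763)) = ((441 - 8) - 28761)/(-27282 + √22271) = (433 - 28761)/(-27282 + √22271) = -28328/(-27282 + √22271)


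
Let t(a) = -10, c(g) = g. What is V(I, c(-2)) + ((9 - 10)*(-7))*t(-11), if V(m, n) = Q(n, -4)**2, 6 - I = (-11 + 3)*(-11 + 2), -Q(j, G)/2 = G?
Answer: -6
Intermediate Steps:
Q(j, G) = -2*G
I = -66 (I = 6 - (-11 + 3)*(-11 + 2) = 6 - (-8)*(-9) = 6 - 1*72 = 6 - 72 = -66)
V(m, n) = 64 (V(m, n) = (-2*(-4))**2 = 8**2 = 64)
V(I, c(-2)) + ((9 - 10)*(-7))*t(-11) = 64 + ((9 - 10)*(-7))*(-10) = 64 - 1*(-7)*(-10) = 64 + 7*(-10) = 64 - 70 = -6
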